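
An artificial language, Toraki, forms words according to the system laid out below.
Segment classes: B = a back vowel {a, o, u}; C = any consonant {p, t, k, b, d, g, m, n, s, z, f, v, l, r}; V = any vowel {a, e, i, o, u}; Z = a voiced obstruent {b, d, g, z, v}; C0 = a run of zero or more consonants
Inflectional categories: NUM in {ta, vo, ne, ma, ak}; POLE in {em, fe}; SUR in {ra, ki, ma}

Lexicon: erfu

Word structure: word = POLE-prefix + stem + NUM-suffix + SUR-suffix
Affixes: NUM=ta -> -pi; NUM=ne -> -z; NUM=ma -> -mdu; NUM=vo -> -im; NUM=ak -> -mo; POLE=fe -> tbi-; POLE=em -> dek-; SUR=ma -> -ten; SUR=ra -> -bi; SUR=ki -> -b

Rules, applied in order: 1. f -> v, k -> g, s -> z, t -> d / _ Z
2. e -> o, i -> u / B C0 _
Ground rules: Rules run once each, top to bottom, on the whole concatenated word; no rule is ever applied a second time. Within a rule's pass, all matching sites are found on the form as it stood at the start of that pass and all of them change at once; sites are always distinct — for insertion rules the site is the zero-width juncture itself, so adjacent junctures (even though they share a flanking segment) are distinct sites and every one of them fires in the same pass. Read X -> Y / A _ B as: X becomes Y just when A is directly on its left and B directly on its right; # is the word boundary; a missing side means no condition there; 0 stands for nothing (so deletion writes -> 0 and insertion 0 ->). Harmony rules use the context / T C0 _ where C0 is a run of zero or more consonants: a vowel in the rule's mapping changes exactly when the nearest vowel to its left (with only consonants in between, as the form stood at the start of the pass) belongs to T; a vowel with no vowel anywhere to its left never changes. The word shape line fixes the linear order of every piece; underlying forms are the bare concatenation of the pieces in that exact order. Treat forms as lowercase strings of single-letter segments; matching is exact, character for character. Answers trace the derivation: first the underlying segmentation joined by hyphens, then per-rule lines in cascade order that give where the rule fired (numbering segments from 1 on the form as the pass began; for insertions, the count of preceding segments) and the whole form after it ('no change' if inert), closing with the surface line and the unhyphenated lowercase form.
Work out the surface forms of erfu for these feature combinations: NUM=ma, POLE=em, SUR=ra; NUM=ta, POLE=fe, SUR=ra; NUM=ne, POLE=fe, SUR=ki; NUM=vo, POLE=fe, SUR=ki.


cell NUM=ma, POLE=em, SUR=ra:
underlying: dek-erfu-mdu-bi
1. f -> v, k -> g, s -> z, t -> d / _ Z: no change
2. e -> o, i -> u / B C0 _: fires at position(s) 12: dekerfumdubu
surface: dekerfumdubu

cell NUM=ta, POLE=fe, SUR=ra:
underlying: tbi-erfu-pi-bi
1. f -> v, k -> g, s -> z, t -> d / _ Z: fires at position(s) 1: dbierfupibi
2. e -> o, i -> u / B C0 _: fires at position(s) 9: dbierfupubi
surface: dbierfupubi

cell NUM=ne, POLE=fe, SUR=ki:
underlying: tbi-erfu-z-b
1. f -> v, k -> g, s -> z, t -> d / _ Z: fires at position(s) 1: dbierfuzb
2. e -> o, i -> u / B C0 _: no change
surface: dbierfuzb

cell NUM=vo, POLE=fe, SUR=ki:
underlying: tbi-erfu-im-b
1. f -> v, k -> g, s -> z, t -> d / _ Z: fires at position(s) 1: dbierfuimb
2. e -> o, i -> u / B C0 _: fires at position(s) 8: dbierfuumb
surface: dbierfuumb


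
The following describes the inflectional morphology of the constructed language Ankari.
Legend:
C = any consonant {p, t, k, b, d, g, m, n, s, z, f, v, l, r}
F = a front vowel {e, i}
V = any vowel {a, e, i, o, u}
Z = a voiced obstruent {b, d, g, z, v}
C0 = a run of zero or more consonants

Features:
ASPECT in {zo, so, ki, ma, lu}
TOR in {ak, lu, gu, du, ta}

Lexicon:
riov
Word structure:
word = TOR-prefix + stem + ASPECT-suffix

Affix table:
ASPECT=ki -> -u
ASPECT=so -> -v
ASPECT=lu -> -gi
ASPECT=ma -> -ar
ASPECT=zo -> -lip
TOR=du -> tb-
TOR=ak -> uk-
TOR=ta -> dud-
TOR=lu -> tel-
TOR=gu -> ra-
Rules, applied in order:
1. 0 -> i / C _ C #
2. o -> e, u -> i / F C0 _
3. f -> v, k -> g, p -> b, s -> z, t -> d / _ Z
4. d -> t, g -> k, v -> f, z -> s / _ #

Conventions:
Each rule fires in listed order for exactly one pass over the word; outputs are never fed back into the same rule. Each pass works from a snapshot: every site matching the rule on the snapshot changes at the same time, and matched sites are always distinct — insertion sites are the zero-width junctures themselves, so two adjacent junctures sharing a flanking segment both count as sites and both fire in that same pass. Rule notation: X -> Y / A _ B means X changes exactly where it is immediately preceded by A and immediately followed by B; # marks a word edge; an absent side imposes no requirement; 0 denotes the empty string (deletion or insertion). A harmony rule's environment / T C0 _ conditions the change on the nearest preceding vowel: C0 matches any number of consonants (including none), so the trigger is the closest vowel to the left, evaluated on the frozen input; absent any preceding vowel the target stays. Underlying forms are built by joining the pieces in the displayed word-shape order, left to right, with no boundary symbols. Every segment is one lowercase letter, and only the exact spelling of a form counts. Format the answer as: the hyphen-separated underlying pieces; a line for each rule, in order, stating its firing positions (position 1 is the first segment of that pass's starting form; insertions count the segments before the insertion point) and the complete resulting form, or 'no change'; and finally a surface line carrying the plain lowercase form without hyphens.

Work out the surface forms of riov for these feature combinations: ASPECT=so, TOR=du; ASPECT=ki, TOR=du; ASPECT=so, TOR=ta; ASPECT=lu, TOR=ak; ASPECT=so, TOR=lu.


cell ASPECT=so, TOR=du:
underlying: tb-riov-v
1. 0 -> i / C _ C #: inserts after position(s) 6: tbrioviv
2. o -> e, u -> i / F C0 _: fires at position(s) 5: tbrieviv
3. f -> v, k -> g, p -> b, s -> z, t -> d / _ Z: fires at position(s) 1: dbrieviv
4. d -> t, g -> k, v -> f, z -> s / _ #: fires at position(s) 8: dbrievif
surface: dbrievif

cell ASPECT=ki, TOR=du:
underlying: tb-riov-u
1. 0 -> i / C _ C #: no change
2. o -> e, u -> i / F C0 _: fires at position(s) 5: tbrievu
3. f -> v, k -> g, p -> b, s -> z, t -> d / _ Z: fires at position(s) 1: dbrievu
4. d -> t, g -> k, v -> f, z -> s / _ #: no change
surface: dbrievu

cell ASPECT=so, TOR=ta:
underlying: dud-riov-v
1. 0 -> i / C _ C #: inserts after position(s) 7: dudrioviv
2. o -> e, u -> i / F C0 _: fires at position(s) 6: dudrieviv
3. f -> v, k -> g, p -> b, s -> z, t -> d / _ Z: no change
4. d -> t, g -> k, v -> f, z -> s / _ #: fires at position(s) 9: dudrievif
surface: dudrievif

cell ASPECT=lu, TOR=ak:
underlying: uk-riov-gi
1. 0 -> i / C _ C #: no change
2. o -> e, u -> i / F C0 _: fires at position(s) 5: ukrievgi
3. f -> v, k -> g, p -> b, s -> z, t -> d / _ Z: no change
4. d -> t, g -> k, v -> f, z -> s / _ #: no change
surface: ukrievgi

cell ASPECT=so, TOR=lu:
underlying: tel-riov-v
1. 0 -> i / C _ C #: inserts after position(s) 7: telrioviv
2. o -> e, u -> i / F C0 _: fires at position(s) 6: telrieviv
3. f -> v, k -> g, p -> b, s -> z, t -> d / _ Z: no change
4. d -> t, g -> k, v -> f, z -> s / _ #: fires at position(s) 9: telrievif
surface: telrievif


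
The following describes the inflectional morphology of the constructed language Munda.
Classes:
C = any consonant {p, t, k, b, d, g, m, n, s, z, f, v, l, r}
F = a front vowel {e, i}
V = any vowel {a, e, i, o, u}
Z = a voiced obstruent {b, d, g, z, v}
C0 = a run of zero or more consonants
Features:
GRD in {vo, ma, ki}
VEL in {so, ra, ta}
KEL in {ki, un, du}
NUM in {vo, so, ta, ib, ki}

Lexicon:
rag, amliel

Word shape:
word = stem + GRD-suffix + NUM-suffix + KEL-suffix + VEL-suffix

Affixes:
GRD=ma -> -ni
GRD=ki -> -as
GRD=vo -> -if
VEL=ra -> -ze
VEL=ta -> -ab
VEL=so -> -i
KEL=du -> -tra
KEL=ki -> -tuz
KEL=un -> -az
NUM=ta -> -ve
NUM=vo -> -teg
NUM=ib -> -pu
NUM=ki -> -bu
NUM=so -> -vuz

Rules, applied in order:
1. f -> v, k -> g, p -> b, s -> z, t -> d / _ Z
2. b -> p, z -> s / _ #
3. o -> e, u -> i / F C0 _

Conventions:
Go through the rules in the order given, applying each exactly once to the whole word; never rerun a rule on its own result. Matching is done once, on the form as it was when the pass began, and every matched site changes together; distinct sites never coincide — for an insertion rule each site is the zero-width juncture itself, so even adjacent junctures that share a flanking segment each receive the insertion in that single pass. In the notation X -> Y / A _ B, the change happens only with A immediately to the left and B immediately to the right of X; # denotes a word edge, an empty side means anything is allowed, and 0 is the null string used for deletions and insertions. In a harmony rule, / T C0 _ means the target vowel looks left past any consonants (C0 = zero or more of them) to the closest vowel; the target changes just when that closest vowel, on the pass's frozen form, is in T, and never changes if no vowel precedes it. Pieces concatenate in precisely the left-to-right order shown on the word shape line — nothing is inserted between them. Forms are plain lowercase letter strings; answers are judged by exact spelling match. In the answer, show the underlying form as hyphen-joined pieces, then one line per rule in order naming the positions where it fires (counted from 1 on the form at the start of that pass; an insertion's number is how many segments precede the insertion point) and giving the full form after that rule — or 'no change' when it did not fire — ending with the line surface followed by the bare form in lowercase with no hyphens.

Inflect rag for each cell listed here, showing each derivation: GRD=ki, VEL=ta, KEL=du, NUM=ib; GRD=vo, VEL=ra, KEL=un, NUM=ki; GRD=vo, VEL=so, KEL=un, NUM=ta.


cell GRD=ki, VEL=ta, KEL=du, NUM=ib:
underlying: rag-as-pu-tra-ab
1. f -> v, k -> g, p -> b, s -> z, t -> d / _ Z: no change
2. b -> p, z -> s / _ #: fires at position(s) 12: ragasputraap
3. o -> e, u -> i / F C0 _: no change
surface: ragasputraap

cell GRD=vo, VEL=ra, KEL=un, NUM=ki:
underlying: rag-if-bu-az-ze
1. f -> v, k -> g, p -> b, s -> z, t -> d / _ Z: fires at position(s) 5: ragivbuazze
2. b -> p, z -> s / _ #: no change
3. o -> e, u -> i / F C0 _: fires at position(s) 7: ragivbiazze
surface: ragivbiazze

cell GRD=vo, VEL=so, KEL=un, NUM=ta:
underlying: rag-if-ve-az-i
1. f -> v, k -> g, p -> b, s -> z, t -> d / _ Z: fires at position(s) 5: ragivveazi
2. b -> p, z -> s / _ #: no change
3. o -> e, u -> i / F C0 _: no change
surface: ragivveazi


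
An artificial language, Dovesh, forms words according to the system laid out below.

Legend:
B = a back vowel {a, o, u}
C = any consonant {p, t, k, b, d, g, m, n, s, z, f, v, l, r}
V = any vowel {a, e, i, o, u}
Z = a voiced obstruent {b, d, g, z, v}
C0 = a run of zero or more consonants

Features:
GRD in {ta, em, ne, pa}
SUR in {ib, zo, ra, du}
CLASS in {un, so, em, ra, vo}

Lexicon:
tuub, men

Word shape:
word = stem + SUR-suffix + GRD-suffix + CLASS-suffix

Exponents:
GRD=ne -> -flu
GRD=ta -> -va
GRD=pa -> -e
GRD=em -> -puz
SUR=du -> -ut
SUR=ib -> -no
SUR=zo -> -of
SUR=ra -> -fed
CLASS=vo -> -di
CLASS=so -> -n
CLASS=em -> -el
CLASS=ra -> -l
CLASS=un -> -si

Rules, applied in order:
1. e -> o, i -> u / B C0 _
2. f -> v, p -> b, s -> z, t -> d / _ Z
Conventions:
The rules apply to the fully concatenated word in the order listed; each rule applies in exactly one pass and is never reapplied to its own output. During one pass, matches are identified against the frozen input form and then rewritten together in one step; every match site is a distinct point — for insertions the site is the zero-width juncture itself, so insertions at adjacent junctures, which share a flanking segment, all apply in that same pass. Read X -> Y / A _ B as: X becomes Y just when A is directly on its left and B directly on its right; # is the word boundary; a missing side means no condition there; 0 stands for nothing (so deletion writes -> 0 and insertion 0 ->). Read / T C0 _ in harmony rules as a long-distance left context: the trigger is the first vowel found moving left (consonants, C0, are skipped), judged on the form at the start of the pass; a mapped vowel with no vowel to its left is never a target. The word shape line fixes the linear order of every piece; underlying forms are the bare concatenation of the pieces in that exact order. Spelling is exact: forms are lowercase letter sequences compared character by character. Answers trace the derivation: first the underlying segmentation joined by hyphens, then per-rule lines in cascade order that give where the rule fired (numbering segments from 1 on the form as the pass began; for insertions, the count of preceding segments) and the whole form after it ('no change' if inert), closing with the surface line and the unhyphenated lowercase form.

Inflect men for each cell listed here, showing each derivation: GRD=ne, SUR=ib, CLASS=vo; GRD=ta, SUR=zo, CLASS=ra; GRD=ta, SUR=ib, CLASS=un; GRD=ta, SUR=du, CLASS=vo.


cell GRD=ne, SUR=ib, CLASS=vo:
underlying: men-no-flu-di
1. e -> o, i -> u / B C0 _: fires at position(s) 10: mennofludu
2. f -> v, p -> b, s -> z, t -> d / _ Z: no change
surface: mennofludu

cell GRD=ta, SUR=zo, CLASS=ra:
underlying: men-of-va-l
1. e -> o, i -> u / B C0 _: no change
2. f -> v, p -> b, s -> z, t -> d / _ Z: fires at position(s) 5: menovval
surface: menovval

cell GRD=ta, SUR=ib, CLASS=un:
underlying: men-no-va-si
1. e -> o, i -> u / B C0 _: fires at position(s) 9: mennovasu
2. f -> v, p -> b, s -> z, t -> d / _ Z: no change
surface: mennovasu

cell GRD=ta, SUR=du, CLASS=vo:
underlying: men-ut-va-di
1. e -> o, i -> u / B C0 _: fires at position(s) 9: menutvadu
2. f -> v, p -> b, s -> z, t -> d / _ Z: fires at position(s) 5: menudvadu
surface: menudvadu


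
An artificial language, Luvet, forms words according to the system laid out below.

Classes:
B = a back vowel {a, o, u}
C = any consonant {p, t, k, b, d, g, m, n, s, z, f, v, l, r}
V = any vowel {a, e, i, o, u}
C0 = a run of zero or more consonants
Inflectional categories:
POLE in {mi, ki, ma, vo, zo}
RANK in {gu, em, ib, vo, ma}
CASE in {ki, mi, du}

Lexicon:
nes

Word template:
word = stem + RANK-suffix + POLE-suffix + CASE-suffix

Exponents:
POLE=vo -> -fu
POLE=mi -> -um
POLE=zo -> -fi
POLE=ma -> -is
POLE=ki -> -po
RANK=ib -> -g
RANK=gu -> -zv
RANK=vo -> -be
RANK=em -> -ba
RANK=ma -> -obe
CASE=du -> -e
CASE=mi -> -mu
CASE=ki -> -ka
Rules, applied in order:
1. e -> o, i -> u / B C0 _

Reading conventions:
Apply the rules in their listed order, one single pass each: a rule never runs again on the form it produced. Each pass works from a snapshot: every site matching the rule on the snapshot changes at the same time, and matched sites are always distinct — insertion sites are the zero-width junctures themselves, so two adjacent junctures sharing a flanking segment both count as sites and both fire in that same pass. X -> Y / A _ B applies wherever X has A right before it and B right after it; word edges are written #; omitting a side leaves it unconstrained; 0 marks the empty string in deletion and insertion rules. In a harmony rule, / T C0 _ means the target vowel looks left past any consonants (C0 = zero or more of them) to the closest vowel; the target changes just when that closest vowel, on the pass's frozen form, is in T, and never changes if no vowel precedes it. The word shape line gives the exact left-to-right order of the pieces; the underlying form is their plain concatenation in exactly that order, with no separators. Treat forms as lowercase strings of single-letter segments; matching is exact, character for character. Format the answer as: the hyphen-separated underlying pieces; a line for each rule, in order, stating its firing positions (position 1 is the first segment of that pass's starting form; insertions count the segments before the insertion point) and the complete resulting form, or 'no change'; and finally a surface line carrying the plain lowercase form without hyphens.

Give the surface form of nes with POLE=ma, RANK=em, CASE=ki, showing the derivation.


underlying: nes-ba-is-ka
1. e -> o, i -> u / B C0 _: fires at position(s) 6: nesbauska
surface: nesbauska


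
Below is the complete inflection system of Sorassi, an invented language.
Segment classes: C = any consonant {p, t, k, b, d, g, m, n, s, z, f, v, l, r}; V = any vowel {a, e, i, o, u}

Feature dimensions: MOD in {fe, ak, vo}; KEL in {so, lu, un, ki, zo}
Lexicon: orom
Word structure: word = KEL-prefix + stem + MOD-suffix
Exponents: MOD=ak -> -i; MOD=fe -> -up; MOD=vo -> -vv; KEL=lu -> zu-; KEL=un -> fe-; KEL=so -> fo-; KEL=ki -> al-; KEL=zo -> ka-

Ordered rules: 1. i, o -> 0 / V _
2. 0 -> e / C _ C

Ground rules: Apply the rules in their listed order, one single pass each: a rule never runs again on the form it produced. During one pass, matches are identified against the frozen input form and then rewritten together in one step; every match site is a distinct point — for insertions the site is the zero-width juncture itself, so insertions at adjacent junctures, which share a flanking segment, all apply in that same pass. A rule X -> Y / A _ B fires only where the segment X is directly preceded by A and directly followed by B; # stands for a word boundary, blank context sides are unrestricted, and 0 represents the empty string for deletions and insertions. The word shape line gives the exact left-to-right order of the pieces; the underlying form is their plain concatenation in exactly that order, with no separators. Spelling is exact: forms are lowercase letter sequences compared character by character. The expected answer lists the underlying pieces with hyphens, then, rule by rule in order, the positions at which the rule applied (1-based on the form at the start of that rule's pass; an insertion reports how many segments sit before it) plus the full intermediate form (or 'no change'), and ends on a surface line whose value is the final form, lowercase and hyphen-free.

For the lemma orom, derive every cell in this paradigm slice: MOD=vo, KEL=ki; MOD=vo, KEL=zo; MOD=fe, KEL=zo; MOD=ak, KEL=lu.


cell MOD=vo, KEL=ki:
underlying: al-orom-vv
1. i, o -> 0 / V _: no change
2. 0 -> e / C _ C: inserts after position(s) 6, 7: aloromevev
surface: aloromevev

cell MOD=vo, KEL=zo:
underlying: ka-orom-vv
1. i, o -> 0 / V _: fires at position(s) 3: karomvv
2. 0 -> e / C _ C: inserts after position(s) 5, 6: karomevev
surface: karomevev

cell MOD=fe, KEL=zo:
underlying: ka-orom-up
1. i, o -> 0 / V _: fires at position(s) 3: karomup
2. 0 -> e / C _ C: no change
surface: karomup

cell MOD=ak, KEL=lu:
underlying: zu-orom-i
1. i, o -> 0 / V _: fires at position(s) 3: zuromi
2. 0 -> e / C _ C: no change
surface: zuromi


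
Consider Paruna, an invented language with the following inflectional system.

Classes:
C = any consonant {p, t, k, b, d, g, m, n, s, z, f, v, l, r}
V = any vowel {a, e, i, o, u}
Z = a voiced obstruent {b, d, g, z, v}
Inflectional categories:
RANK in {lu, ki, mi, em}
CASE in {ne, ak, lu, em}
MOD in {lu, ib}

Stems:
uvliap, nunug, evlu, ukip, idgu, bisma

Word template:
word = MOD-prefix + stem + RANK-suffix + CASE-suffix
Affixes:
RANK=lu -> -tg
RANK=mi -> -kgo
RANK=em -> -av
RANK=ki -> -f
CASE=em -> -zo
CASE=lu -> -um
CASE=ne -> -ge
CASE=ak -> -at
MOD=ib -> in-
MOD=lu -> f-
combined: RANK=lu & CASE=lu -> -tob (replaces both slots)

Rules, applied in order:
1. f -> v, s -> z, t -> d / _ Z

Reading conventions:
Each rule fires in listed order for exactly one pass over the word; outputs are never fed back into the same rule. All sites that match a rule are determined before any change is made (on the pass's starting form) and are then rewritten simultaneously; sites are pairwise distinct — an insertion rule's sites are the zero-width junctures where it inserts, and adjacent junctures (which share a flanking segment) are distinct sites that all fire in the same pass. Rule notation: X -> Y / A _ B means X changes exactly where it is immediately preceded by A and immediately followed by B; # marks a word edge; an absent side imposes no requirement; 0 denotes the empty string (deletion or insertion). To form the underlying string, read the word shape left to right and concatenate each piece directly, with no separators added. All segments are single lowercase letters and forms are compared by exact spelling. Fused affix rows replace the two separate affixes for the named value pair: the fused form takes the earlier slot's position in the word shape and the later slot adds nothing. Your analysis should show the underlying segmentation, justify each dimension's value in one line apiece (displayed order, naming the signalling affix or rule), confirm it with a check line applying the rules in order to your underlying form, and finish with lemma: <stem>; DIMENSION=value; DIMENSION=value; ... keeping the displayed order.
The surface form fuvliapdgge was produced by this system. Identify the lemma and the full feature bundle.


underlying: f-uvliap-tg-ge
RANK=lu - signalled by the affix -tg
CASE=ne - signalled by the affix -ge
MOD=lu - signalled by the affix f-
check: fuvliaptgge -> fuvliapdgge
lemma: uvliap; RANK=lu; CASE=ne; MOD=lu


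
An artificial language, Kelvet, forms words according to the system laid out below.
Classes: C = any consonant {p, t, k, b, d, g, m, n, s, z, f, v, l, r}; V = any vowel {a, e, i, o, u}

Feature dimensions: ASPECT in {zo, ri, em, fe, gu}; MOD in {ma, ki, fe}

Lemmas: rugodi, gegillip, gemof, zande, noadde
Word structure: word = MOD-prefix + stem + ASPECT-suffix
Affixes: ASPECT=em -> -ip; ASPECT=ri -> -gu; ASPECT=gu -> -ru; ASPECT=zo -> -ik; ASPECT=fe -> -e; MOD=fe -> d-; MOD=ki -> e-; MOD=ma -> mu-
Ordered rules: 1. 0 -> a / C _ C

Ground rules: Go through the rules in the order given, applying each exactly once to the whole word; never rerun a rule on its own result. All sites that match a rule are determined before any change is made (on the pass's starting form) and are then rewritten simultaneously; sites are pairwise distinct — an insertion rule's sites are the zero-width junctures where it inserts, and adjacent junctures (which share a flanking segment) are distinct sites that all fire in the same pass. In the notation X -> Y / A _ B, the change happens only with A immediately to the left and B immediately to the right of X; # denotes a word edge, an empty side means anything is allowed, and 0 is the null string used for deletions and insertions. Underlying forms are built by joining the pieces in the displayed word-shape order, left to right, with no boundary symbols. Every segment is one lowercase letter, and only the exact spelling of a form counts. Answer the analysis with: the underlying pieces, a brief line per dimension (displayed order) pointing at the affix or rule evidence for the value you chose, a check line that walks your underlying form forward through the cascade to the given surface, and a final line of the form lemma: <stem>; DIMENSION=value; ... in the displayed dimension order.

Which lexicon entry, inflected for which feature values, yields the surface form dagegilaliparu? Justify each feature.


underlying: d-gegillip-ru
ASPECT=gu - signalled by the affix -ru
MOD=fe - signalled by the affix d-
check: dgegillipru -> dagegilaliparu
lemma: gegillip; ASPECT=gu; MOD=fe


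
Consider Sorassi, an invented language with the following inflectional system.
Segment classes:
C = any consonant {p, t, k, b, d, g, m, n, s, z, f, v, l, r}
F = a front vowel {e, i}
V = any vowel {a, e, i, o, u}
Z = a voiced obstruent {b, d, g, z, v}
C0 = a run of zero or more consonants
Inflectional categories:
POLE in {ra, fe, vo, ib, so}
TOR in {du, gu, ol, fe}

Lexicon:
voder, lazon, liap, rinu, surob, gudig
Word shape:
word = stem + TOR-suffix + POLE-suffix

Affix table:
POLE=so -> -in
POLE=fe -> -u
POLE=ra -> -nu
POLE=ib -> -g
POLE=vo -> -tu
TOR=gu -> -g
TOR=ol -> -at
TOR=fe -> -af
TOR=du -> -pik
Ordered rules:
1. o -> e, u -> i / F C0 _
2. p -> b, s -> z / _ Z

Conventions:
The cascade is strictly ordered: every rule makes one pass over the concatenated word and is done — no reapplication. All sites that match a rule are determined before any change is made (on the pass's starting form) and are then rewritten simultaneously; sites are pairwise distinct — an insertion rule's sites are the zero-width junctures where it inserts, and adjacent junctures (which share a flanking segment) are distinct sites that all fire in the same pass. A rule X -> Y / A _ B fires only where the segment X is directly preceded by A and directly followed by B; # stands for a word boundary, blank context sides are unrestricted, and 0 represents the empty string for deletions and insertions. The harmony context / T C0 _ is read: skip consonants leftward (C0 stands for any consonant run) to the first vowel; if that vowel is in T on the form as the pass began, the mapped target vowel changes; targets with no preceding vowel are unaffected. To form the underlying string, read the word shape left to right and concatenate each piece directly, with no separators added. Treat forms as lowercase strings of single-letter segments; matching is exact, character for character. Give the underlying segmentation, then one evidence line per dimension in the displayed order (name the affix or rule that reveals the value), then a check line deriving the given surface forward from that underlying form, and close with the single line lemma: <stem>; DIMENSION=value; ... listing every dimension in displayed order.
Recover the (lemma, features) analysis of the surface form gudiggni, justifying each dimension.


underlying: gudig-g-nu
POLE=ra - signalled by the affix -nu
TOR=gu - signalled by the affix -g
check: gudiggnu -> gudiggni -> gudiggni
lemma: gudig; POLE=ra; TOR=gu


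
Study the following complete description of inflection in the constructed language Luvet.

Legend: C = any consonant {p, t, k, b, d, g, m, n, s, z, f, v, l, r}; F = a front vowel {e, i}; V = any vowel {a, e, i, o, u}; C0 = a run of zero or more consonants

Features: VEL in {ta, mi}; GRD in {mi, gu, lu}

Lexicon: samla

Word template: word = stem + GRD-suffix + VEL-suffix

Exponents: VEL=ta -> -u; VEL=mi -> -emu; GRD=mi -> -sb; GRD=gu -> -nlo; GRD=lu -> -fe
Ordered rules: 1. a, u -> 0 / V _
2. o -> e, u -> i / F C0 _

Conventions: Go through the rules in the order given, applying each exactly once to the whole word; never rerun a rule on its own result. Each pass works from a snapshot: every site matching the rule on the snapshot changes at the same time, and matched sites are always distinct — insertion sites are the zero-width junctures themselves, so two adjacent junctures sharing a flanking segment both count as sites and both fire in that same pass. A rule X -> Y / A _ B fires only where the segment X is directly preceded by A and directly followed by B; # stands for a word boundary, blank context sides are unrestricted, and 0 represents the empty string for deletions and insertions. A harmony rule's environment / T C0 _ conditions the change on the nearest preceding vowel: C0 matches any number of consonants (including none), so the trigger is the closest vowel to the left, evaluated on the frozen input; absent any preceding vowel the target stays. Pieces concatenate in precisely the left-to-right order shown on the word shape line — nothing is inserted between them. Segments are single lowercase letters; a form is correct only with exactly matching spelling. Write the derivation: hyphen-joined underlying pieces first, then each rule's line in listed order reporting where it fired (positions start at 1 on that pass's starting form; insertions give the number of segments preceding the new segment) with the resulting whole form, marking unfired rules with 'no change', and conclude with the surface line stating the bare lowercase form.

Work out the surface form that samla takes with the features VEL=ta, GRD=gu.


underlying: samla-nlo-u
1. a, u -> 0 / V _: fires at position(s) 9: samlanlo
2. o -> e, u -> i / F C0 _: no change
surface: samlanlo


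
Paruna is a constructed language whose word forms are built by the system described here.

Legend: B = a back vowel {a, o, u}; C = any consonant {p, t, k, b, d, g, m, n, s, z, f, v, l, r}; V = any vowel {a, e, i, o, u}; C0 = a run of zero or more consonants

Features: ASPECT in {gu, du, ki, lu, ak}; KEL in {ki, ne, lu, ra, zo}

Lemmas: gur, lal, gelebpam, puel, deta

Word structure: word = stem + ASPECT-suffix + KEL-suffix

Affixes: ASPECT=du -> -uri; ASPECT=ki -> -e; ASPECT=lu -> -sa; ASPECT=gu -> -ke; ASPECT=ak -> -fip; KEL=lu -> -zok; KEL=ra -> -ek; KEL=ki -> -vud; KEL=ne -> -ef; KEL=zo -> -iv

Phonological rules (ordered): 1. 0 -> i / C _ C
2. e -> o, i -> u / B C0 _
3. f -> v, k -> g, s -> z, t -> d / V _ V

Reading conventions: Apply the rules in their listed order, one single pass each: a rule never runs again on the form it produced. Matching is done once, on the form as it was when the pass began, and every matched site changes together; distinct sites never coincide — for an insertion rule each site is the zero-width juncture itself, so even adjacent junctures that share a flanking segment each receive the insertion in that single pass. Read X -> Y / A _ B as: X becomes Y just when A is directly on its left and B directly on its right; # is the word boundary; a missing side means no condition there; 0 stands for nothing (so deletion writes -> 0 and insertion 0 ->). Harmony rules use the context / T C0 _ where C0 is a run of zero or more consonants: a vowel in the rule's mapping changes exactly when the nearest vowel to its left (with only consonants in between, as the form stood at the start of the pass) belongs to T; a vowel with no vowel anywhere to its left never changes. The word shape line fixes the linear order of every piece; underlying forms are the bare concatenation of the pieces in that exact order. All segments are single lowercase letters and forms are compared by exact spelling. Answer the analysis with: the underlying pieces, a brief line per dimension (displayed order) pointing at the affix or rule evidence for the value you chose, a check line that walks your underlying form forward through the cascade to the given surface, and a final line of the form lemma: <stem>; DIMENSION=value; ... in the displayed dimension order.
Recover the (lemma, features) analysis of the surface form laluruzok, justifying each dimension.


underlying: lal-uri-zok
ASPECT=du - signalled by the affix -uri
KEL=lu - signalled by the affix -zok
check: lalurizok -> lalurizok -> laluruzok -> laluruzok
lemma: lal; ASPECT=du; KEL=lu


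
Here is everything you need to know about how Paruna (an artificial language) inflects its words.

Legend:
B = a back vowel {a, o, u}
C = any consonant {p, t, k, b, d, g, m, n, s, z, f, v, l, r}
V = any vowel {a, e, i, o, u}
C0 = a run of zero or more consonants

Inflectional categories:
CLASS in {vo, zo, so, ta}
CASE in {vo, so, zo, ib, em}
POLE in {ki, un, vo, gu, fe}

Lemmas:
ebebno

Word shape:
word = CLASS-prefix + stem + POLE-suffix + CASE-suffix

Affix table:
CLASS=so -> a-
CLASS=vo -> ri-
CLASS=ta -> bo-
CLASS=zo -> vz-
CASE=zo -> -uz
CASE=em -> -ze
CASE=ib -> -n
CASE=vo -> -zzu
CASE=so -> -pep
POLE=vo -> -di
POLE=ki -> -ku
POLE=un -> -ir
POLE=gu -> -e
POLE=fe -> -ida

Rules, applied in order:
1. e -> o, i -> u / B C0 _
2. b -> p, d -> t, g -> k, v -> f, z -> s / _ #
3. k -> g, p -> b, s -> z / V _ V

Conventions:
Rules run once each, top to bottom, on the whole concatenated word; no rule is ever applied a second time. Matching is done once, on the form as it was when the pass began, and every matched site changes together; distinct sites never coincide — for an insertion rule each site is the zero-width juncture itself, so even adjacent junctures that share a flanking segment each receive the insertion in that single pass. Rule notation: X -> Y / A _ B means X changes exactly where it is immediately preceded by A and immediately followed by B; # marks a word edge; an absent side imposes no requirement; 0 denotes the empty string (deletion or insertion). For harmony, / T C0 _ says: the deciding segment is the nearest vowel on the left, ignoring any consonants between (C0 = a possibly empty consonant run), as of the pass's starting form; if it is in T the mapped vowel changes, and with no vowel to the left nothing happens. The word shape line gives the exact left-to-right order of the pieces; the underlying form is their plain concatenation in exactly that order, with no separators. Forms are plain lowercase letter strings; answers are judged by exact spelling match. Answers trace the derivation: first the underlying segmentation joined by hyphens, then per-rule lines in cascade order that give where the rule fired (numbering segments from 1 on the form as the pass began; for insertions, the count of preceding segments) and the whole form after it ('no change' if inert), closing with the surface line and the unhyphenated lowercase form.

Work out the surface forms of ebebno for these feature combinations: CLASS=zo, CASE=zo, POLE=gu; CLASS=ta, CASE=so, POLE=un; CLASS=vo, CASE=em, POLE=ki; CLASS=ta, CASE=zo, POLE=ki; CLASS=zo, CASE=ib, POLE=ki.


cell CLASS=zo, CASE=zo, POLE=gu:
underlying: vz-ebebno-e-uz
1. e -> o, i -> u / B C0 _: fires at position(s) 9: vzebebnoouz
2. b -> p, d -> t, g -> k, v -> f, z -> s / _ #: fires at position(s) 11: vzebebnoous
3. k -> g, p -> b, s -> z / V _ V: no change
surface: vzebebnoous

cell CLASS=ta, CASE=so, POLE=un:
underlying: bo-ebebno-ir-pep
1. e -> o, i -> u / B C0 _: fires at position(s) 3, 9: boobebnourpep
2. b -> p, d -> t, g -> k, v -> f, z -> s / _ #: no change
3. k -> g, p -> b, s -> z / V _ V: no change
surface: boobebnourpep

cell CLASS=vo, CASE=em, POLE=ki:
underlying: ri-ebebno-ku-ze
1. e -> o, i -> u / B C0 _: fires at position(s) 12: riebebnokuzo
2. b -> p, d -> t, g -> k, v -> f, z -> s / _ #: no change
3. k -> g, p -> b, s -> z / V _ V: fires at position(s) 9: riebebnoguzo
surface: riebebnoguzo

cell CLASS=ta, CASE=zo, POLE=ki:
underlying: bo-ebebno-ku-uz
1. e -> o, i -> u / B C0 _: fires at position(s) 3: boobebnokuuz
2. b -> p, d -> t, g -> k, v -> f, z -> s / _ #: fires at position(s) 12: boobebnokuus
3. k -> g, p -> b, s -> z / V _ V: fires at position(s) 9: boobebnoguus
surface: boobebnoguus

cell CLASS=zo, CASE=ib, POLE=ki:
underlying: vz-ebebno-ku-n
1. e -> o, i -> u / B C0 _: no change
2. b -> p, d -> t, g -> k, v -> f, z -> s / _ #: no change
3. k -> g, p -> b, s -> z / V _ V: fires at position(s) 9: vzebebnogun
surface: vzebebnogun


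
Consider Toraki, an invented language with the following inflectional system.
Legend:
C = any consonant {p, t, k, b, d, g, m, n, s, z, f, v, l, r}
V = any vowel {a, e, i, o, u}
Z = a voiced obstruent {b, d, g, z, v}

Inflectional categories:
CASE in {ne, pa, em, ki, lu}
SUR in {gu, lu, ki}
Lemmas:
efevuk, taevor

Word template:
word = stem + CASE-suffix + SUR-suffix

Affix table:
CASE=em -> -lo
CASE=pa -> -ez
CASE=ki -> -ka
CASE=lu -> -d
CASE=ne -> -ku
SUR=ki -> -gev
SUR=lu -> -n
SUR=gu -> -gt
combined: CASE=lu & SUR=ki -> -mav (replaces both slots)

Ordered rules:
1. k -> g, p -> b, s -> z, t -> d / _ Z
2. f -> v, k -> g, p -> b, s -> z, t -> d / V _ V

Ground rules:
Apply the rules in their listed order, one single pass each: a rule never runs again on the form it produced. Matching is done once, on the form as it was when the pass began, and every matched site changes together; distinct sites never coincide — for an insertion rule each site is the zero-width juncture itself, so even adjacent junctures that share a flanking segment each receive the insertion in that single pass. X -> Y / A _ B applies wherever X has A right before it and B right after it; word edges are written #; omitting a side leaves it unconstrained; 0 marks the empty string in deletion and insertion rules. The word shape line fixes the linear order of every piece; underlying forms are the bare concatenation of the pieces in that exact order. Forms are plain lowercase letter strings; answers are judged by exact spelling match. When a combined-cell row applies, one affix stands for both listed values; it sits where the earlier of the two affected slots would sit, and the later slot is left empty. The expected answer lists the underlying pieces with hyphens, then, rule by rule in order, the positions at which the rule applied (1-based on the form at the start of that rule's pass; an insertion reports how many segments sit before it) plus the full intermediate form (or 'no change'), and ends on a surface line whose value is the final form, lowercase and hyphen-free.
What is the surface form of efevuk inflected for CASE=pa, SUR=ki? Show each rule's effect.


underlying: efevuk-ez-gev
1. k -> g, p -> b, s -> z, t -> d / _ Z: no change
2. f -> v, k -> g, p -> b, s -> z, t -> d / V _ V: fires at position(s) 2, 6: evevugezgev
surface: evevugezgev


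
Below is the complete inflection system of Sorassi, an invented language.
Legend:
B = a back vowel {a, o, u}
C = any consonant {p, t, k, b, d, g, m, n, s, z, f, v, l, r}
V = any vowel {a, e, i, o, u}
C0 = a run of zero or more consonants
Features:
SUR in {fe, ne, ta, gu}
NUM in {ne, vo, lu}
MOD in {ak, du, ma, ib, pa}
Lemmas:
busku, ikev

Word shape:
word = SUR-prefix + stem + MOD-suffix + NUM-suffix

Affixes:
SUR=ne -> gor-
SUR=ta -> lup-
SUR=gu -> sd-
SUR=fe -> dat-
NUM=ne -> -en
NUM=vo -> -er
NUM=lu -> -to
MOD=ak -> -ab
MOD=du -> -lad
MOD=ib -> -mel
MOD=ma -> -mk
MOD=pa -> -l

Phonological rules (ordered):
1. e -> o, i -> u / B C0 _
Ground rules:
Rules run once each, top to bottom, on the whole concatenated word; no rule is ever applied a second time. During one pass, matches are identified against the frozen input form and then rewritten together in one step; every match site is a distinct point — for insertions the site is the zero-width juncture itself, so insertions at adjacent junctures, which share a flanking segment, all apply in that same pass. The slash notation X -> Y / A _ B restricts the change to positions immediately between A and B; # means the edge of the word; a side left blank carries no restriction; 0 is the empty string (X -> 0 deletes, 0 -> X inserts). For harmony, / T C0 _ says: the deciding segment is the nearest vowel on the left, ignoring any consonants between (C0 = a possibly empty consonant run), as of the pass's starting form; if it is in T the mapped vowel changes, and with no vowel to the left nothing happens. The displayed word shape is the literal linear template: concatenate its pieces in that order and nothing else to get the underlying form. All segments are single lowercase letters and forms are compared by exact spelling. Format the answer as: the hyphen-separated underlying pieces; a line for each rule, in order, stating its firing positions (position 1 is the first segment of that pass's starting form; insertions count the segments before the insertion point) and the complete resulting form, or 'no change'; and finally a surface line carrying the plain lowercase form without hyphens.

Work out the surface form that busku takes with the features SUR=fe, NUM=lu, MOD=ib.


underlying: dat-busku-mel-to
1. e -> o, i -> u / B C0 _: fires at position(s) 10: datbuskumolto
surface: datbuskumolto


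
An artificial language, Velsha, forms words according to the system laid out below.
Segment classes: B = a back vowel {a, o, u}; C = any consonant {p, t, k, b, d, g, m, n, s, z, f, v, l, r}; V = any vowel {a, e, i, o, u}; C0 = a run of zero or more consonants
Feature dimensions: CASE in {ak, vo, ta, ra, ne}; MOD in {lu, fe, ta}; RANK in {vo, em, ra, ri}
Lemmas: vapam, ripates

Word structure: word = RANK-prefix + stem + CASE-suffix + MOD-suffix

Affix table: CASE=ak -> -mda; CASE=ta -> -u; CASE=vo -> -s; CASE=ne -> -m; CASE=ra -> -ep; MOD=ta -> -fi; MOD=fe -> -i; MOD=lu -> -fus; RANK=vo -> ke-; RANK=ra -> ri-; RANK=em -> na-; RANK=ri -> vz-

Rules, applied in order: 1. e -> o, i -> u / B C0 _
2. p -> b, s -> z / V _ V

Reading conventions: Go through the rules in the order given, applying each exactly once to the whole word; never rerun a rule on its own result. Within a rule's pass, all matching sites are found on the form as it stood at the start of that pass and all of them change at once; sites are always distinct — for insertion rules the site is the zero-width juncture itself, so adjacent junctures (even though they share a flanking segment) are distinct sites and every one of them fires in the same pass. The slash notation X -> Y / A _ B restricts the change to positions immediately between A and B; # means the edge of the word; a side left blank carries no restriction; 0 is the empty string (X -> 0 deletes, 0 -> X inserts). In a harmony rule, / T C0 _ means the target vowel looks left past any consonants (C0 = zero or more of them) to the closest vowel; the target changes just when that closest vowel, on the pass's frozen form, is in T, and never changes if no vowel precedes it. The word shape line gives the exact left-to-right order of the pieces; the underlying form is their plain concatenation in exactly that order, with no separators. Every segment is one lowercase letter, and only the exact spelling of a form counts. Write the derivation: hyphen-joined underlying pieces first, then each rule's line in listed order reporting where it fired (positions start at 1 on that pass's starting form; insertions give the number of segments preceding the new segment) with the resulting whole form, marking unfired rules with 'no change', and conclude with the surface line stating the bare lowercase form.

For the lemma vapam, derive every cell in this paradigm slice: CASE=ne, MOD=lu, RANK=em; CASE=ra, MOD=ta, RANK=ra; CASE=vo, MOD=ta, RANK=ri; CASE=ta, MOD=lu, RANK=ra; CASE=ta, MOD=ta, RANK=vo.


cell CASE=ne, MOD=lu, RANK=em:
underlying: na-vapam-m-fus
1. e -> o, i -> u / B C0 _: no change
2. p -> b, s -> z / V _ V: fires at position(s) 5: navabammfus
surface: navabammfus

cell CASE=ra, MOD=ta, RANK=ra:
underlying: ri-vapam-ep-fi
1. e -> o, i -> u / B C0 _: fires at position(s) 8: rivapamopfi
2. p -> b, s -> z / V _ V: fires at position(s) 5: rivabamopfi
surface: rivabamopfi

cell CASE=vo, MOD=ta, RANK=ri:
underlying: vz-vapam-s-fi
1. e -> o, i -> u / B C0 _: fires at position(s) 10: vzvapamsfu
2. p -> b, s -> z / V _ V: fires at position(s) 5: vzvabamsfu
surface: vzvabamsfu

cell CASE=ta, MOD=lu, RANK=ra:
underlying: ri-vapam-u-fus
1. e -> o, i -> u / B C0 _: no change
2. p -> b, s -> z / V _ V: fires at position(s) 5: rivabamufus
surface: rivabamufus

cell CASE=ta, MOD=ta, RANK=vo:
underlying: ke-vapam-u-fi
1. e -> o, i -> u / B C0 _: fires at position(s) 10: kevapamufu
2. p -> b, s -> z / V _ V: fires at position(s) 5: kevabamufu
surface: kevabamufu
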